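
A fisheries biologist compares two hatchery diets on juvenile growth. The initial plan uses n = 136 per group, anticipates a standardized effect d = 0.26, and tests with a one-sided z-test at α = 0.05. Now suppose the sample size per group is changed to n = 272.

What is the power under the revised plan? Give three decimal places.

Power ≈ 0.917

With n = 272 per group: δ = d·√(n/2) = 0.26 × √(272/2) = 3.0321. Critical value z_{0.05} = 1.645.
Revised power = Φ(δ − 1.645) = Φ(1.387) = 0.9173.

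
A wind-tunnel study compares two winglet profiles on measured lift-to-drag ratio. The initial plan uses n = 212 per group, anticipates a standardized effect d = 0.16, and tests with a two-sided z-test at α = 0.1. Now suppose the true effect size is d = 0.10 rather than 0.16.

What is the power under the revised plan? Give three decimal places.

Power ≈ 0.273

With d = 0.10: δ = d·√(n/2) = 0.10 × √(212/2) = 1.0296. Critical value z_{0.05} = 1.645.
Revised power = Φ(δ − 1.645) + Φ(−δ − 1.645) = Φ(-0.615) + Φ(-2.674) = 0.2692 + 0.0037 = 0.2729.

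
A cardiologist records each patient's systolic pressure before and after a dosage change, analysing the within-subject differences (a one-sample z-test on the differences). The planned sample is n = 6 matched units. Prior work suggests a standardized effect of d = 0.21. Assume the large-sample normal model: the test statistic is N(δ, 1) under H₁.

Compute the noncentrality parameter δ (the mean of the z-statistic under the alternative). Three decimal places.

δ ≈ 0.514

δ = d·√n = 0.21 × √6 = 0.5144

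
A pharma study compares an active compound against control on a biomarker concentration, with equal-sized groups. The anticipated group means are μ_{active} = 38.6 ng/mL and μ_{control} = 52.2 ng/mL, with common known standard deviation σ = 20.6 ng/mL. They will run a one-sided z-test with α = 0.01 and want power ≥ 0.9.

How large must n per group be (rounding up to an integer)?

Standardized effect: d = |μ_{active} − μ_{control}| / σ = |38.6 − 52.2| / 20.6 = 0.6602
Set Φ(δ − 2.326) = 0.9; then δ − 2.326 = Φ⁻¹(0.9) = 1.282, giving δ = 3.608.
δ = d·√(n/2) ⇒ n = 2(δ/d)² = 2 × (3.608 / 0.6602)² = 59.73.
Rounding up, n = 60 per group.

n = 60 per group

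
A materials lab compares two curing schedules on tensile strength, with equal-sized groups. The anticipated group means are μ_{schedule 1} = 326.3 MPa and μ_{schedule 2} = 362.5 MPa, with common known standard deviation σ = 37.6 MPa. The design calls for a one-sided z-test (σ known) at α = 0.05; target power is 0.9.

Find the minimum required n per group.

Standardized effect: d = |μ_{schedule 1} − μ_{schedule 2}| / σ = |326.3 − 362.5| / 37.6 = 0.9628
Set Φ(δ − 1.645) = 0.9; then δ − 1.645 = Φ⁻¹(0.9) = 1.282, giving δ = 2.926.
δ = d·√(n/2) ⇒ n = 2(δ/d)² = 2 × (2.926 / 0.9628)² = 18.48.
Round up to the next whole unit.

n = 19 per group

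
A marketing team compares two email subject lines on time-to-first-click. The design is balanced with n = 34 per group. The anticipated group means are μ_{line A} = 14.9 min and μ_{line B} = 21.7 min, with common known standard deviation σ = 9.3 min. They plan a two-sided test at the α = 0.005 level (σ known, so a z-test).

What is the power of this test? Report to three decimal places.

Standardized effect: d = |μ_{line A} − μ_{line B}| / σ = |14.9 − 21.7| / 9.3 = 0.7312
Noncentrality parameter: δ = d·√(n/2) = 0.7312 × √(34/2) = 3.0147
Critical value for a two-sided test at α = 0.005: z_{α/2} = 2.807.
Power = Φ(δ − 2.807) + Φ(−δ − 2.807) = Φ(0.208) + Φ(-5.822) = 0.5823 + 0.0000 = 0.5823.

Power ≈ 0.582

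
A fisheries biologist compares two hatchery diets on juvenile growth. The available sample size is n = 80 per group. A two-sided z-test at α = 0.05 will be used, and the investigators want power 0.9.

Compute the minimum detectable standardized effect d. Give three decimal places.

d ≈ 0.513

Need Φ(δ − 1.960) = 0.9, so δ = 1.960 + 1.282 = 3.242.
(Lower-tail contribution to power is negligible for δ > 0.)
δ = d·√(n/2) ⇒ d = δ/√(n/2) = 3.242/√(80/2) = 0.5125.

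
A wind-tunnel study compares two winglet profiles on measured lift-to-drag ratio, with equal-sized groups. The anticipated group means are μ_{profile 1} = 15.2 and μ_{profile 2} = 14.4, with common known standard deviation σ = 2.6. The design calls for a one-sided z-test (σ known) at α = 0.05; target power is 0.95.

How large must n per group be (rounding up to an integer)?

n = 229 per group

Standardized effect: d = |μ_{profile 1} − μ_{profile 2}| / σ = |15.2 − 14.4| / 2.6 = 0.3077
Set Φ(δ − 1.645) = 0.95; then δ − 1.645 = Φ⁻¹(0.95) = 1.645, giving δ = 3.290.
δ = d·√(n/2) ⇒ n = 2(δ/d)² = 2 × (3.290 / 0.3077)² = 228.62.
Round up to the next whole unit.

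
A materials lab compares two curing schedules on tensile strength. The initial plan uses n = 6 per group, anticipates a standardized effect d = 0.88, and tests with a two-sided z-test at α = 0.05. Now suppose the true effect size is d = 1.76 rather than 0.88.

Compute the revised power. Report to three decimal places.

With d = 1.76: δ = d·√(n/2) = 1.76 × √(6/2) = 3.0484. Critical value z_{0.025} = 1.960.
Revised power = Φ(δ − 1.960) + Φ(−δ − 1.960) = Φ(1.088) + Φ(-5.008) = 0.8618 + 0.0000 = 0.8618.

Power ≈ 0.862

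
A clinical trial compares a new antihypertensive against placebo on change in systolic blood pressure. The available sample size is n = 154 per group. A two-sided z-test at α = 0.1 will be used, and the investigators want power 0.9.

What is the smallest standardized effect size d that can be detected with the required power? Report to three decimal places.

d ≈ 0.333

Need Φ(δ − 1.645) = 0.9, so δ = 1.645 + 1.282 = 2.926.
(The second rejection-region term Φ(−δ − z_{α/2}) is negligible and dropped.)
δ = d·√(n/2) ⇒ d = δ/√(n/2) = 2.926/√(154/2) = 0.3335.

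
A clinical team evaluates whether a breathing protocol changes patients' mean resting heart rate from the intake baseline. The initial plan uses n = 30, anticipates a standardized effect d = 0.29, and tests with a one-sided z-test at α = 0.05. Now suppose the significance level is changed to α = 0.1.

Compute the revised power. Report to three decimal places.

δ = d·√n = 0.29 × √30 = 1.5884 (unchanged). New critical value: z_{0.1} = 1.282.
Revised power = P(Z > 1.282 − δ) = Φ(0.307) = 0.6205.

Power ≈ 0.621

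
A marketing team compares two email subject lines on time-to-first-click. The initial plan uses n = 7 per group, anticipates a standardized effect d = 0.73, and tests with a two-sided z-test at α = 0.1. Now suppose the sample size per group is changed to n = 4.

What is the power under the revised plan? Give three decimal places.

Power ≈ 0.274

With n = 4 per group: δ = d·√(n/2) = 0.73 × √(4/2) = 1.0324. Critical value z_{0.05} = 1.645.
Revised power = Φ(δ − 1.645) + Φ(−δ − 1.645) = Φ(-0.612) + Φ(-2.677) = 0.2701 + 0.0037 = 0.2738.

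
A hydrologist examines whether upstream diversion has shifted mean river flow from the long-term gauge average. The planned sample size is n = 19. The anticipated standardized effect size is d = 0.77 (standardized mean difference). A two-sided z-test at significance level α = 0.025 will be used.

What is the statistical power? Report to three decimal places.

Power ≈ 0.868

Noncentrality parameter: δ = d·√n = 0.77 × √19 = 3.3564
Two-sided α = 0.025 → critical value z_{0.0125} = 2.241.
Power = Φ(δ − 2.241) + Φ(−δ − 2.241) = Φ(1.115) + Φ(-5.598) = 0.8676 + 0.0000 = 0.8676.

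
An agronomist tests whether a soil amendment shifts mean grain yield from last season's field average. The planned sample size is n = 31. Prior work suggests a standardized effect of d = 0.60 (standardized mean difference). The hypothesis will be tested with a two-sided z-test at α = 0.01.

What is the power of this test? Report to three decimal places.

Noncentrality parameter: δ = d·√n = 0.60 × √31 = 3.3407
Critical value for a two-sided test at α = 0.01: z_{α/2} = 2.576.
Power = Φ(δ − 2.576) + Φ(−δ − 2.576) = Φ(0.765) + Φ(-5.916) = 0.7778 + 0.0000 = 0.7778.

Power ≈ 0.778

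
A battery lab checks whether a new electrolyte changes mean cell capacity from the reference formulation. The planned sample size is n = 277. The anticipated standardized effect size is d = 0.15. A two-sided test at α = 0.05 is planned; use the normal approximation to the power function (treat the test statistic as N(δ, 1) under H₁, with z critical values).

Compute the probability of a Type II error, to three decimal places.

β ≈ 0.296

Noncentrality parameter: δ = d·√n = 0.15 × √277 = 2.4965
Critical value for a two-sided test at α = 0.05: z_{α/2} = 1.960.
Power = Φ(δ − 1.960) + Φ(−δ − 1.960) = Φ(0.537) + Φ(-4.456) = 0.7042 + 0.0000 = 0.7042.
Type II error: β = 1 − power = 1 − 0.7042 = 0.2958.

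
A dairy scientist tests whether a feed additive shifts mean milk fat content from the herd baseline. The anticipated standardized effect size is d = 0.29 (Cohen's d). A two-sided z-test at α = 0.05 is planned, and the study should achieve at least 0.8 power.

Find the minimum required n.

For power 0.8 need Φ(δ − z_{0.025}) = 0.8, so δ = z_{0.025} + z_{0.20} = 1.960 + 0.842 = 2.802.
(The Φ(−δ − z_{α/2}) term is vanishingly small for δ > 0 and is dropped in the standard sample-size formula.)
δ = d·√n ⇒ n = (δ/d)² = (2.802 / 0.29)² = 93.33.
Rounding up, n = 94.

n = 94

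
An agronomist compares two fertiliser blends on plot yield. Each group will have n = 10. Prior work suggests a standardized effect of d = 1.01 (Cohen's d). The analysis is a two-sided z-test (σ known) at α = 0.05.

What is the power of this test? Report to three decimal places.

Power ≈ 0.617

Noncentrality parameter: δ = d·√(n/2) = 1.01 × √(10/2) = 2.2584
Critical value for a two-sided test at α = 0.05: z_{α/2} = 1.960.
Power = Φ(δ − 1.960) + Φ(−δ − 1.960) = Φ(0.298) + Φ(-4.218) = 0.6173 + 0.0000 = 0.6173.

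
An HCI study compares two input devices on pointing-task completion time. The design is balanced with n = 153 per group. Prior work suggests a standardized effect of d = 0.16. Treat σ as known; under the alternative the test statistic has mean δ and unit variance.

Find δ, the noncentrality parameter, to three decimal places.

δ = d·√(n/2) = 0.16 × √(153/2) = 1.3994

δ ≈ 1.399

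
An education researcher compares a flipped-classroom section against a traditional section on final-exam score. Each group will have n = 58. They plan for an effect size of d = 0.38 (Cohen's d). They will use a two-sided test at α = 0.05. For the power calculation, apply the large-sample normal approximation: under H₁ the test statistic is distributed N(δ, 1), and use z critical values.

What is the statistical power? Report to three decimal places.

Noncentrality parameter: δ = d·√(n/2) = 0.38 × √(58/2) = 2.0464
Two-sided α = 0.05 → critical value z_{0.025} = 1.960.
Power = Φ(δ − 1.960) + Φ(−δ − 1.960) = Φ(0.086) + Φ(-4.006) = 0.5344 + 0.0000 = 0.5345.

Power ≈ 0.534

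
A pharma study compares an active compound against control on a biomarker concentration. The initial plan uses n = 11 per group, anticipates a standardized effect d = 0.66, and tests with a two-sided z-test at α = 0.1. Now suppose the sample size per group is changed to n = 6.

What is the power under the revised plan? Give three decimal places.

With n = 6 per group: δ = d·√(n/2) = 0.66 × √(6/2) = 1.1432. Critical value z_{0.05} = 1.645.
Revised power = Φ(δ − 1.645) + Φ(−δ − 1.645) = Φ(-0.502) + Φ(-2.788) = 0.3079 + 0.0027 = 0.3106.

Power ≈ 0.311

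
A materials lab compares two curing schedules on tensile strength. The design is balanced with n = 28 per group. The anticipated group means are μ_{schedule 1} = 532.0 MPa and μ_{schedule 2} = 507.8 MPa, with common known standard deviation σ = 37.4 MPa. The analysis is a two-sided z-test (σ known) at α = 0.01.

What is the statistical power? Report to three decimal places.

Standardized effect: d = |μ_{schedule 1} − μ_{schedule 2}| / σ = |532.0 − 507.8| / 37.4 = 0.6471
Noncentrality parameter: δ = d·√(n/2) = 0.6471 × √(28/2) = 2.4211
Two-sided α = 0.01 → critical value z_{0.005} = 2.576.
Power = Φ(δ − 2.576) + Φ(−δ − 2.576) = Φ(-0.155) + Φ(-4.997) = 0.4385 + 0.0000 = 0.4385.

Power ≈ 0.439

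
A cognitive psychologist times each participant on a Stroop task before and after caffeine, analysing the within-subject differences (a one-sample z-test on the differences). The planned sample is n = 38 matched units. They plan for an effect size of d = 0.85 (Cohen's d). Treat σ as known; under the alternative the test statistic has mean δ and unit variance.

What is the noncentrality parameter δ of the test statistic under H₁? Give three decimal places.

δ ≈ 5.240

The noncentrality parameter scales effect size by the design's sample-size factor: δ = d·√n = 0.85 × √38 = 5.2398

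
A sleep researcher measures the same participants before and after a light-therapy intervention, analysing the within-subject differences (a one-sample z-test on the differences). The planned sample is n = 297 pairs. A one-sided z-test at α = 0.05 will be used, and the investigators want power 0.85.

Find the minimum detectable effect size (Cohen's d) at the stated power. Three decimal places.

Need Φ(δ − 1.645) = 0.85, so δ = 1.645 + 1.036 = 2.681.
δ = d·√n ⇒ d = δ/√n = 2.681/√297 = 0.1556.

d ≈ 0.156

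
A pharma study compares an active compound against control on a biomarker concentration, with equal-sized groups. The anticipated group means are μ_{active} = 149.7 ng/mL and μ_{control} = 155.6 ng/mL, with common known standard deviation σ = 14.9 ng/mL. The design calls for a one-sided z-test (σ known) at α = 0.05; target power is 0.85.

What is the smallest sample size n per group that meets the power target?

n = 92 per group

Standardized effect: d = |μ_{active} − μ_{control}| / σ = |149.7 − 155.6| / 14.9 = 0.3960
Set Φ(δ − 1.645) = 0.85; then δ − 1.645 = Φ⁻¹(0.85) = 1.036, giving δ = 2.681.
δ = d·√(n/2) ⇒ n = 2(δ/d)² = 2 × (2.681 / 0.3960)² = 91.70.
Round up to the next whole unit.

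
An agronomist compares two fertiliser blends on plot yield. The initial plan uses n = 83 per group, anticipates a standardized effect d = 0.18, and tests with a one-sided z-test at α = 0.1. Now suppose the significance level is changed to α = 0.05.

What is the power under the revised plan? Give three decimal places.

Power ≈ 0.314

δ = d·√(n/2) = 0.18 × √(83/2) = 1.1596 (unchanged). New critical value: z_{0.05} = 1.645.
Revised power = P(Z > 1.645 − δ) = Φ(-0.485) = 0.3137.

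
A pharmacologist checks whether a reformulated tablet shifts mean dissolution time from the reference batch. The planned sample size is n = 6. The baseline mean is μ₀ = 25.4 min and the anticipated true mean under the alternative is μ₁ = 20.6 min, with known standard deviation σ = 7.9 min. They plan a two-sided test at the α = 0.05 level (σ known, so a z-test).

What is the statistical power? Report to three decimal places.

Standardized effect: d = |μ₁ − μ₀| / σ = |20.6 − 25.4| / 7.9 = 0.6076
Noncentrality parameter: δ = d·√n = 0.6076 × √6 = 1.4883
Critical value for a two-sided test at α = 0.05: z_{α/2} = 1.960.
Power = Φ(δ − 1.960) + Φ(−δ − 1.960) = Φ(-0.472) + Φ(-3.448) = 0.3186 + 0.0003 = 0.3189.

Power ≈ 0.319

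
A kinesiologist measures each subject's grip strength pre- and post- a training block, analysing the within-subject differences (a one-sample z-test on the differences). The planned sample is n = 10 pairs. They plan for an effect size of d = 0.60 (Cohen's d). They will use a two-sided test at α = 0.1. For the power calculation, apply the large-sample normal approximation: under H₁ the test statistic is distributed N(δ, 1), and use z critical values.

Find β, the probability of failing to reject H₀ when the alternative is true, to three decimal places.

Noncentrality parameter: δ = d·√n = 0.60 × √10 = 1.8974
Critical value for a two-sided test at α = 0.1: z_{α/2} = 1.645.
Power = Φ(δ − 1.645) + Φ(−δ − 1.645) = Φ(0.253) + Φ(-3.542) = 0.5997 + 0.0002 = 0.5999.
Type II error: β = 1 − power = 1 − 0.5999 = 0.4001.

β ≈ 0.400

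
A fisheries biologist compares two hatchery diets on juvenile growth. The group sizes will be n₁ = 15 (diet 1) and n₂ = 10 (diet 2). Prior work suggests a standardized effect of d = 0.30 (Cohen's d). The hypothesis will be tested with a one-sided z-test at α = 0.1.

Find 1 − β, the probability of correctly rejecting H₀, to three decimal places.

Power ≈ 0.292

Noncentrality parameter: δ = d / √(1/n₁ + 1/n₂) = 0.30 / √(1/15 + 1/10) = 0.7348
Critical value for a one-sided test at α = 0.1: z_α = 1.282.
Power = Φ(δ − 1.282) = Φ(-0.547) = 0.2923.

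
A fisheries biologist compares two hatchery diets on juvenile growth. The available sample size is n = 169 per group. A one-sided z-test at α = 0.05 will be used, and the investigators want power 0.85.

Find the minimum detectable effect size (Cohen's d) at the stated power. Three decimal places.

Need Φ(δ − 1.645) = 0.85, so δ = 1.645 + 1.036 = 2.681.
δ = d·√(n/2) ⇒ d = δ/√(n/2) = 2.681/√(169/2) = 0.2917.

d ≈ 0.292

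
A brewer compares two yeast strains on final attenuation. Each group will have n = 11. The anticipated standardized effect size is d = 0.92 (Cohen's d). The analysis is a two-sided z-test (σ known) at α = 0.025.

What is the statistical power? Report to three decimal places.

Power ≈ 0.467

Noncentrality parameter: δ = d·√(n/2) = 0.92 × √(11/2) = 2.1576
Two-sided α = 0.025 → critical value z_{0.0125} = 2.241.
Power = Φ(δ − 2.241) + Φ(−δ − 2.241) = Φ(-0.084) + Φ(-4.399) = 0.4666 + 0.0000 = 0.4666.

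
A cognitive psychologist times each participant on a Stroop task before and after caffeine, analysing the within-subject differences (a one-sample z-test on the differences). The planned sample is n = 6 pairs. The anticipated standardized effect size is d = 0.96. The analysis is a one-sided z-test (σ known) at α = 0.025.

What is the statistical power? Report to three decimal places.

Power ≈ 0.652

Noncentrality parameter: δ = d·√n = 0.96 × √6 = 2.3515
One-sided α = 0.025 → critical value z_{0.025} = 1.960.
Power = P(Z > 1.960 − δ) = Φ(0.392) = 0.6523.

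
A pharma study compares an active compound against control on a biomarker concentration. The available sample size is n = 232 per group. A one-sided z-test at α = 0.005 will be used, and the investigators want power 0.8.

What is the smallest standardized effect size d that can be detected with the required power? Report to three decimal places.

Required noncentrality: δ = z_{0.005} + z_{0.20} = 2.576 + 0.842 = 3.417.
δ = d·√(n/2) ⇒ d = δ/√(n/2) = 3.417/√(232/2) = 0.3173.

d ≈ 0.317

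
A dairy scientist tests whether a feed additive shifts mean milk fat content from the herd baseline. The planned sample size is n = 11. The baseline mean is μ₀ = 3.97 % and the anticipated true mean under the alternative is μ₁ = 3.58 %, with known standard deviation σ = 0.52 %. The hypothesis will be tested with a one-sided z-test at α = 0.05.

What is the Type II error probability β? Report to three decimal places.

Standardized effect: d = |μ₁ − μ₀| / σ = |3.58 − 3.97| / 0.52 = 0.7500
Noncentrality parameter: δ = d·√n = 0.7500 × √11 = 2.4875
Critical value for a one-sided test at α = 0.05: z_α = 1.645.
Power = P(Z > 1.645 − δ) = Φ(0.843) = 0.8003.
Type II error: β = 1 − power = 1 − 0.8003 = 0.1997.

β ≈ 0.200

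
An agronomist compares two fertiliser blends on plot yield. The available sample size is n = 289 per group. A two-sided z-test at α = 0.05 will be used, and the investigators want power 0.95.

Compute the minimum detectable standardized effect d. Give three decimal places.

d ≈ 0.300

Required noncentrality: δ = z_{0.025} + z_{0.05} = 1.960 + 1.645 = 3.605.
(Lower-tail contribution to power is negligible for δ > 0.)
δ = d·√(n/2) ⇒ d = δ/√(n/2) = 3.605/√(289/2) = 0.2999.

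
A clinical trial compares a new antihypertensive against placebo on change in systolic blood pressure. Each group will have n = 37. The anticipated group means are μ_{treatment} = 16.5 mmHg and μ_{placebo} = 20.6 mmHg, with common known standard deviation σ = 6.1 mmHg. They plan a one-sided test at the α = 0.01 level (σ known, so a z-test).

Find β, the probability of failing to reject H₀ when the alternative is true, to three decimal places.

β ≈ 0.286

Standardized effect: d = |μ_{treatment} − μ_{placebo}| / σ = |16.5 − 20.6| / 6.1 = 0.6721
Noncentrality parameter: δ = d·√(n/2) = 0.6721 × √(37/2) = 2.8909
Critical value for a one-sided test at α = 0.01: z_α = 2.326.
Power = Φ(δ − 2.326) = Φ(0.565) = 0.7138.
Type II error: β = 1 − power = 1 − 0.7138 = 0.2862.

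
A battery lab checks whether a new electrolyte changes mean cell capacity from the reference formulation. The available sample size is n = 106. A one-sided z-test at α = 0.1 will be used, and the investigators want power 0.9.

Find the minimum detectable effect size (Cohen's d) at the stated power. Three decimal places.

Required noncentrality: δ = z_{0.1} + z_{0.10} = 1.282 + 1.282 = 2.563.
δ = d·√n ⇒ d = δ/√n = 2.563/√106 = 0.2490.

d ≈ 0.249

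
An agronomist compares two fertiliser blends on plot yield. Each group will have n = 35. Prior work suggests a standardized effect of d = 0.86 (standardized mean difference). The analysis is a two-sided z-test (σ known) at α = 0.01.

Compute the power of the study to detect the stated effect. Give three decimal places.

Power ≈ 0.847

Noncentrality parameter: δ = d·√(n/2) = 0.86 × √(35/2) = 3.5976
Critical value for a two-sided test at α = 0.01: z_{α/2} = 2.576.
Power = Φ(δ − 2.576) + Φ(−δ − 2.576) = Φ(1.022) + Φ(-6.173) = 0.8466 + 0.0000 = 0.8466.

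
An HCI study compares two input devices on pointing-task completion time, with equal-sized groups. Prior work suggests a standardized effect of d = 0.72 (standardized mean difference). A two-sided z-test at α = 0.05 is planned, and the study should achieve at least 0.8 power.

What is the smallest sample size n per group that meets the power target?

Set Φ(δ − 1.960) = 0.8; then δ − 1.960 = Φ⁻¹(0.8) = 0.842, giving δ = 2.802.
(For δ > 0 the lower-tail rejection region contributes negligibly to power, so the one-term inversion is standard.)
δ = d·√(n/2) ⇒ n = 2(δ/d)² = 2 × (2.802 / 0.72)² = 30.28.
Round up to the next whole unit.

n = 31 per group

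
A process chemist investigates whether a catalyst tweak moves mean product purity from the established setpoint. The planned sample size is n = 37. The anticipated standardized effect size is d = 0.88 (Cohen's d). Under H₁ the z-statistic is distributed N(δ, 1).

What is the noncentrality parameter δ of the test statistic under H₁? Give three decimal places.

δ ≈ 5.353

δ = d·√n = 0.88 × √37 = 5.3528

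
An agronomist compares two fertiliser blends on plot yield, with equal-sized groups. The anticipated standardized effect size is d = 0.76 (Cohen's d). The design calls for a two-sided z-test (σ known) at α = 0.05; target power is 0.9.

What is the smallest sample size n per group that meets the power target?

For power 0.9 need Φ(δ − z_{0.025}) = 0.9, so δ = z_{0.025} + z_{0.10} = 1.960 + 1.282 = 3.242.
(Ignoring the negligible lower-tail rejection probability gives the usual closed-form inversion.)
δ = d·√(n/2) ⇒ n = 2(δ/d)² = 2 × (3.242 / 0.76)² = 36.38.
Round up to the next whole unit.

n = 37 per group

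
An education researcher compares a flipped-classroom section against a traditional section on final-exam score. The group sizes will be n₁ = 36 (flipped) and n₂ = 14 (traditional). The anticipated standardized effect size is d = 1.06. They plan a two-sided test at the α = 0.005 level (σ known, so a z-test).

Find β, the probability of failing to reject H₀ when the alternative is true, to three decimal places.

β ≈ 0.288

Noncentrality parameter: δ = d / √(1/n₁ + 1/n₂) = 1.06 / √(1/36 + 1/14) = 3.3654
Two-sided α = 0.005 → critical value z_{0.0025} = 2.807.
Power = Φ(δ − 2.807) + Φ(−δ − 2.807) = Φ(0.558) + Φ(-6.172) = 0.7117 + 0.0000 = 0.7117.
Type II error: β = 1 − power = 1 − 0.7117 = 0.2883.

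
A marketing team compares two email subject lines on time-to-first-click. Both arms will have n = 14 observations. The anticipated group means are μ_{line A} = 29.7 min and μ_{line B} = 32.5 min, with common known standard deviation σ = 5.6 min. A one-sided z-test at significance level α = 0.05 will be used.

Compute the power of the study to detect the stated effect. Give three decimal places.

Standardized effect: d = |μ_{line A} − μ_{line B}| / σ = |29.7 − 32.5| / 5.6 = 0.5000
Noncentrality parameter: δ = d·√(n/2) = 0.5000 × √(14/2) = 1.3229
One-sided α = 0.05 → critical value z_{0.05} = 1.645.
Power = P(Z > 1.645 − δ) = Φ(-0.322) = 0.3737.

Power ≈ 0.374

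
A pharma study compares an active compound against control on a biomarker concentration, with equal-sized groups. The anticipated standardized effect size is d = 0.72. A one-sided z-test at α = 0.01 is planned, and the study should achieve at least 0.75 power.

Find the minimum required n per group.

For power 0.75 need Φ(δ − z_{0.01}) = 0.75, so δ = z_{0.01} + z_{0.25} = 2.326 + 0.674 = 3.001.
δ = d·√(n/2) ⇒ n = 2(δ/d)² = 2 × (3.001 / 0.72)² = 34.74.
Rounding up, n = 35 per group.

n = 35 per group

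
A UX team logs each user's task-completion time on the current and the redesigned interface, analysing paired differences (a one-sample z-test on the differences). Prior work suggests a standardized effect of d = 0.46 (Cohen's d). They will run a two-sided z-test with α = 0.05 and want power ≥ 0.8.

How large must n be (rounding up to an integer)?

For power 0.8 need Φ(δ − z_{0.025}) = 0.8, so δ = z_{0.025} + z_{0.20} = 1.960 + 0.842 = 2.802.
(For δ > 0 the lower-tail rejection region contributes negligibly to power, so the one-term inversion is standard.)
δ = d·√n ⇒ n = (δ/d)² = (2.802 / 0.46)² = 37.09.
Rounding up, n = 38.

n = 38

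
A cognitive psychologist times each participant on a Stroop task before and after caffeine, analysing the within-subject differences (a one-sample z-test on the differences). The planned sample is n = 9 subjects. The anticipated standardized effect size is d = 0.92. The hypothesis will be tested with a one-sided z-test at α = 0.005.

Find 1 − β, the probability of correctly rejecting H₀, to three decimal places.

Noncentrality parameter: δ = d·√n = 0.92 × √9 = 2.7600
Critical value for a one-sided test at α = 0.005: z_α = 2.576.
Power = P(Z > 2.576 − δ) = Φ(0.184) = 0.5731.

Power ≈ 0.573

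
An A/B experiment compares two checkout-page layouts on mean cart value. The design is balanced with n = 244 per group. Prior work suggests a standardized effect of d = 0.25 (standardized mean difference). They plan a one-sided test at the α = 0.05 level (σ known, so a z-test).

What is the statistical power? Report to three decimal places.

Noncentrality parameter: δ = d·√(n/2) = 0.25 × √(244/2) = 2.7613
One-sided α = 0.05 → critical value z_{0.05} = 1.645.
Power = Φ(δ − 1.645) = Φ(1.116) = 0.8679.

Power ≈ 0.868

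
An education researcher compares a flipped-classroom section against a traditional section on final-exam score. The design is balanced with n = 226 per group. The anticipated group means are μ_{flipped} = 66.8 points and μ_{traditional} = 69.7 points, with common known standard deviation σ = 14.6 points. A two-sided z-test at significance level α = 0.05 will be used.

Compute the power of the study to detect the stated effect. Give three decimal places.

Standardized effect: d = |μ_{flipped} − μ_{traditional}| / σ = |66.8 − 69.7| / 14.6 = 0.1986
Noncentrality parameter: δ = d·√(n/2) = 0.1986 × √(226/2) = 2.1115
Critical value for a two-sided test at α = 0.05: z_{α/2} = 1.960.
Power = Φ(δ − 1.960) + Φ(−δ − 1.960) = Φ(0.152) + Φ(-4.071) = 0.5602 + 0.0000 = 0.5602.

Power ≈ 0.560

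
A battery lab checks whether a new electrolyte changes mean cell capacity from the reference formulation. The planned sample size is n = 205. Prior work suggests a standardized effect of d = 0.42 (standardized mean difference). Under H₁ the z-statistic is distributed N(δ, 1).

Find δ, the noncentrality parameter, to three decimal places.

The noncentrality parameter scales effect size by the design's sample-size factor: δ = d·√n = 0.42 × √205 = 6.0135

δ ≈ 6.013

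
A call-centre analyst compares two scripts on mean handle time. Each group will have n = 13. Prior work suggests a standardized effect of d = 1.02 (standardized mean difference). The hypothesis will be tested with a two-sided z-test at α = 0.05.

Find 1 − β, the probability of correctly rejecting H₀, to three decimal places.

Noncentrality parameter: δ = d·√(n/2) = 1.02 × √(13/2) = 2.6005
Critical value for a two-sided test at α = 0.05: z_{α/2} = 1.960.
Power = Φ(δ − 1.960) + Φ(−δ − 1.960) = Φ(0.641) + Φ(-4.560) = 0.7391 + 0.0000 = 0.7391.

Power ≈ 0.739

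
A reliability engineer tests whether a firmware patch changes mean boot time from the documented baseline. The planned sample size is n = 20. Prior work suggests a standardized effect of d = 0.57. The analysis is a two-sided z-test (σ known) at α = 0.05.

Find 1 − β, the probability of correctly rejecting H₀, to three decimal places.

Noncentrality parameter: δ = d·√n = 0.57 × √20 = 2.5491
Critical value for a two-sided test at α = 0.05: z_{α/2} = 1.960.
Power = Φ(δ − 1.960) + Φ(−δ − 1.960) = Φ(0.589) + Φ(-4.509) = 0.7221 + 0.0000 = 0.7221.

Power ≈ 0.722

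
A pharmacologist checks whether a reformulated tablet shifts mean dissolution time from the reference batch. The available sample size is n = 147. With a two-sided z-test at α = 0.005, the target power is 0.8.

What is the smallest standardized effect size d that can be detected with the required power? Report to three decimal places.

Required noncentrality: δ = z_{0.0025} + z_{0.20} = 2.807 + 0.842 = 3.649.
(Lower-tail contribution to power is negligible for δ > 0.)
δ = d·√n ⇒ d = δ/√n = 3.649/√147 = 0.3009.

d ≈ 0.301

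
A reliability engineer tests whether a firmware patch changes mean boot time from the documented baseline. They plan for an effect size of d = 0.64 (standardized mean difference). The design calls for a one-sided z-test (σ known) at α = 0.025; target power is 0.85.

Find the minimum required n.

n = 22

For power 0.85 need Φ(δ − z_{0.025}) = 0.85, so δ = z_{0.025} + z_{0.15} = 1.960 + 1.036 = 2.996.
δ = d·√n ⇒ n = (δ/d)² = (2.996 / 0.64)² = 21.92.
Rounding up, n = 22.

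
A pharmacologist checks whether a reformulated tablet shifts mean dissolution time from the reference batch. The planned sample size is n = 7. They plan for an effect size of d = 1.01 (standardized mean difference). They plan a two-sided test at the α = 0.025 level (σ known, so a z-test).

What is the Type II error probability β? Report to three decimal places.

Noncentrality parameter: δ = d·√n = 1.01 × √7 = 2.6722
Two-sided α = 0.025 → critical value z_{0.0125} = 2.241.
Power = Φ(δ − 2.241) + Φ(−δ − 2.241) = Φ(0.431) + Φ(-4.914) = 0.6667 + 0.0000 = 0.6667.
Type II error: β = 1 − power = 1 − 0.6667 = 0.3333.

β ≈ 0.333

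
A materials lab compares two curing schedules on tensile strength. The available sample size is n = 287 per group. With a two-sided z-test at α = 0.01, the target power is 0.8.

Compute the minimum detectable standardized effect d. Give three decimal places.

Need Φ(δ − 2.576) = 0.8, so δ = 2.576 + 0.842 = 3.417.
(The second rejection-region term Φ(−δ − z_{α/2}) is negligible and dropped.)
δ = d·√(n/2) ⇒ d = δ/√(n/2) = 3.417/√(287/2) = 0.2853.

d ≈ 0.285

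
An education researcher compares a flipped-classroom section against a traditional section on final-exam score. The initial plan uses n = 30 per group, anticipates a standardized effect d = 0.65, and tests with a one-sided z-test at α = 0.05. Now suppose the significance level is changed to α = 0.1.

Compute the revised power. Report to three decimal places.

δ = d·√(n/2) = 0.65 × √(30/2) = 2.5174 (unchanged). New critical value: z_{0.1} = 1.282.
Revised power = Φ(δ − 1.282) = Φ(1.236) = 0.8917.

Power ≈ 0.892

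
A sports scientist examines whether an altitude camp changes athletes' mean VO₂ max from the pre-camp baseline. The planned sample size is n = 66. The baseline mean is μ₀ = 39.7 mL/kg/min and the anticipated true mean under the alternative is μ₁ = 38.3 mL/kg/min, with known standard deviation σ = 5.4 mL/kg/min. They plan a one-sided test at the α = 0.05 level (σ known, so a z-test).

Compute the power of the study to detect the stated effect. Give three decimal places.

Power ≈ 0.678

Standardized effect: d = |μ₁ − μ₀| / σ = |38.3 − 39.7| / 5.4 = 0.2593
Noncentrality parameter: δ = d·√n = 0.2593 × √66 = 2.1062
One-sided α = 0.05 → critical value z_{0.05} = 1.645.
Power = P(Z > 1.645 − δ) = Φ(0.461) = 0.6777.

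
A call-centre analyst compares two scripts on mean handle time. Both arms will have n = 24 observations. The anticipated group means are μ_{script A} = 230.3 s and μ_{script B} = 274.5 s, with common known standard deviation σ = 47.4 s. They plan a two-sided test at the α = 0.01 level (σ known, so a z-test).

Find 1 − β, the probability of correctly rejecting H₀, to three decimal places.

Power ≈ 0.744

Standardized effect: d = |μ_{script A} − μ_{script B}| / σ = |230.3 − 274.5| / 47.4 = 0.9325
Noncentrality parameter: λ = d·√(n/2) = 0.9325 × √(24/2) = 3.2302
Two-sided α = 0.01 → critical value z_{0.005} = 2.576.
Power = Φ(λ − 2.576) + Φ(−λ − 2.576) = Φ(0.654) + Φ(-5.806) = 0.7436 + 0.0000 = 0.7436.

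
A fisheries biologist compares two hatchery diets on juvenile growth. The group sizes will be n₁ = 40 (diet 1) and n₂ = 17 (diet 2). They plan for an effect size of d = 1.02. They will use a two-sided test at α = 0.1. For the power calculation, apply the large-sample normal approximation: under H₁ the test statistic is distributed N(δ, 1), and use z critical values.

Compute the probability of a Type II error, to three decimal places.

β ≈ 0.030

Noncentrality parameter: λ = d / √(1/n₁ + 1/n₂) = 1.02 / √(1/40 + 1/17) = 3.5230
Two-sided α = 0.1 → critical value z_{0.05} = 1.645.
Power = Φ(λ − 1.645) + Φ(−λ − 1.645) = Φ(1.878) + Φ(-5.168) = 0.9698 + 0.0000 = 0.9698.
Type II error: β = 1 − power = 1 − 0.9698 = 0.0302.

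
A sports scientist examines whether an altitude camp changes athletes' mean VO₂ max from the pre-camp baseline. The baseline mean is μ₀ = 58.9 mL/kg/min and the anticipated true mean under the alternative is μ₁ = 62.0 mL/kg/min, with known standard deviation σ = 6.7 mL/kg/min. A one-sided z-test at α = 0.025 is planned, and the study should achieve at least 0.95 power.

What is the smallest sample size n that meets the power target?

n = 61

Standardized effect: d = |μ₁ − μ₀| / σ = |62.0 − 58.9| / 6.7 = 0.4627
Set Φ(δ − 1.960) = 0.95; then δ − 1.960 = Φ⁻¹(0.95) = 1.645, giving δ = 3.605.
δ = d·√n ⇒ n = (δ/d)² = (3.605 / 0.4627)² = 60.70.
Rounding up, n = 61.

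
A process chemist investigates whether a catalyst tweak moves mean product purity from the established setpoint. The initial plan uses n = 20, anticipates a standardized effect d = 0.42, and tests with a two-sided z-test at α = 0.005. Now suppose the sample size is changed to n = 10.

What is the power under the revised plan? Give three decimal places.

Power ≈ 0.070

With n = 10: δ = d·√n = 0.42 × √10 = 1.3282. Critical value z_{0.0025} = 2.807.
Revised power = Φ(δ − 2.807) + Φ(−δ − 2.807) = Φ(-1.479) + Φ(-4.135) = 0.0696 + 0.0000 = 0.0696.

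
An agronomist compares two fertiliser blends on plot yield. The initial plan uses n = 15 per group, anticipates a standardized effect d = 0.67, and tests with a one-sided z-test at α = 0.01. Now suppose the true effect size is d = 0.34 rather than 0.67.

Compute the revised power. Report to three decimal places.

Power ≈ 0.081

With d = 0.34: δ = d·√(n/2) = 0.34 × √(15/2) = 0.9311. Critical value z_{0.01} = 2.326.
Revised power = Φ(δ − 2.326) = Φ(-1.395) = 0.0815.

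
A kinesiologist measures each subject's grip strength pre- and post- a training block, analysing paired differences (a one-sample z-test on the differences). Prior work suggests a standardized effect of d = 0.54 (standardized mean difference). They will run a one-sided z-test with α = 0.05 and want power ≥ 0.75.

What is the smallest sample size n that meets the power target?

n = 19

For power 0.75 need Φ(δ − z_{0.05}) = 0.75, so δ = z_{0.05} + z_{0.25} = 1.645 + 0.674 = 2.319.
δ = d·√n ⇒ n = (δ/d)² = (2.319 / 0.54)² = 18.45.
Rounding up, n = 19.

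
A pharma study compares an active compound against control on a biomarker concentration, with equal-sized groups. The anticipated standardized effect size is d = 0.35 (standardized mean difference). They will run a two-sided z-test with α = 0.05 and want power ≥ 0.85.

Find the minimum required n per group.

n = 147 per group

Set Φ(δ − 1.960) = 0.85; then δ − 1.960 = Φ⁻¹(0.85) = 1.036, giving δ = 2.996.
(The Φ(−δ − z_{α/2}) term is vanishingly small for δ > 0 and is dropped in the standard sample-size formula.)
δ = d·√(n/2) ⇒ n = 2(δ/d)² = 2 × (2.996 / 0.35)² = 146.59.
Rounding up, n = 147 per group.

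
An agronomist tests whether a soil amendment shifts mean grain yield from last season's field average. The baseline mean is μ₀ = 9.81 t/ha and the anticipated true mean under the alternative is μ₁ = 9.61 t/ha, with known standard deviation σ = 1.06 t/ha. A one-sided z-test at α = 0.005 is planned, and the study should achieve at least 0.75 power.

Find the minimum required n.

n = 297

Standardized effect: d = |μ₁ − μ₀| / σ = |9.61 − 9.81| / 1.06 = 0.1887
Set Φ(δ − 2.576) = 0.75; then δ − 2.576 = Φ⁻¹(0.75) = 0.674, giving δ = 3.250.
δ = d·√n ⇒ n = (δ/d)² = (3.250 / 0.1887)² = 296.76.
Round up to the next whole unit.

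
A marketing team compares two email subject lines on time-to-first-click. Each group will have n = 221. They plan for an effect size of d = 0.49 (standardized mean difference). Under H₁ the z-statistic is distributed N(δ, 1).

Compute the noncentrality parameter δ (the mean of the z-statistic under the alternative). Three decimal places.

δ ≈ 5.151

δ = d·√(n/2) = 0.49 × √(221/2) = 5.1508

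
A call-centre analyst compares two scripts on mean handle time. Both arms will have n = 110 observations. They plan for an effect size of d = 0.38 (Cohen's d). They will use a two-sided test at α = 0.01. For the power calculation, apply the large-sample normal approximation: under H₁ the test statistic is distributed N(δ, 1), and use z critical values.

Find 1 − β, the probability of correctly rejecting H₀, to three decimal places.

Noncentrality parameter: δ = d·√(n/2) = 0.38 × √(110/2) = 2.8182
Critical value for a two-sided test at α = 0.01: z_{α/2} = 2.576.
Power = Φ(δ − 2.576) + Φ(−δ − 2.576) = Φ(0.242) + Φ(-5.394) = 0.5957 + 0.0000 = 0.5957.

Power ≈ 0.596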